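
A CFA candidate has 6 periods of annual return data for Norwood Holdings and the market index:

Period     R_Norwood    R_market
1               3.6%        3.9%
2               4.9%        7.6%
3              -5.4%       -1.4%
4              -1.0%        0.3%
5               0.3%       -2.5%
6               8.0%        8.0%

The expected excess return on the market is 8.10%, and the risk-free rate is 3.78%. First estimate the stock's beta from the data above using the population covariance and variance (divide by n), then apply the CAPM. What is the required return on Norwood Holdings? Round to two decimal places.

11.18%

Mean R_i = (3.6 + 4.9 − 5.4 − 1.0 + 0.3 + 8.0) / 6 = 1.7333%
Mean R_m = (3.9 + 7.6 − 1.4 + 0.3 − 2.5 + 8.0) / 6 = 2.6500%
Σ(R_i − R̄_i)(R_m − R̄_m) = 94.2300  ⇒  Cov = 94.2300 / 6 = 15.7050
Σ(R_m − R̄_m)² = 103.1350  ⇒  Var(R_m) = 103.1350 / 6 = 17.1892
β = Cov / Var(R_m) = 15.7050 / 17.1892 = 0.9137
E(R) = R_f + β × MRP = 3.78% + 0.9137 × 8.10% = 11.18%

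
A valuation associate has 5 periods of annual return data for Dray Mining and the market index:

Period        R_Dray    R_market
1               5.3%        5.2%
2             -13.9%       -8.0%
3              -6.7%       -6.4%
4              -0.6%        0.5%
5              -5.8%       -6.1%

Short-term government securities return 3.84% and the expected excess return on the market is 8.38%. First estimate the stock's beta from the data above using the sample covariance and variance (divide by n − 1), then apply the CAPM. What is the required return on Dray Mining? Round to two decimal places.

14.01%

Mean R_i = (5.3 − 13.9 − 6.7 − 0.6 − 5.8) / 5 = -4.3400%
Mean R_m = (5.2 − 8.0 − 6.4 + 0.5 − 6.1) / 5 = -2.9600%
Σ(R_i − R̄_i)(R_m − R̄_m) = 152.4880  ⇒  Cov = 152.4880 / 4 = 38.1220
Σ(R_m − R̄_m)² = 125.6520  ⇒  Var(R_m) = 125.6520 / 4 = 31.4130
β = Cov / Var(R_m) = 38.1220 / 31.4130 = 1.2136
E(R) = R_f + β × MRP = 3.84% + 1.2136 × 8.38% = 14.01%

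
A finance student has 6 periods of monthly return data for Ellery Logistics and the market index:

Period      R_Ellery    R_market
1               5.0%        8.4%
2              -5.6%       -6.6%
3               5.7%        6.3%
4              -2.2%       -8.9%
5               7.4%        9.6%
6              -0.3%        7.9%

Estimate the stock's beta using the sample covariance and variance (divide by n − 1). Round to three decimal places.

Mean R_i = (5.0 − 5.6 + 5.7 − 2.2 + 7.4 − 0.3) / 6 = 1.6667%
Mean R_m = (8.4 − 6.6 + 6.3 − 8.9 + 9.6 + 7.9) / 6 = 2.7833%
Σ(R_i − R̄_i)(R_m − R̄_m) = 175.2867  ⇒  Cov = 175.2867 / 5 = 35.0573
Σ(R_m − R̄_m)² = 341.1083  ⇒  Var(R_m) = 341.1083 / 5 = 68.2217
β = Cov / Var(R_m) = 35.0573 / 68.2217 = 0.5139

0.514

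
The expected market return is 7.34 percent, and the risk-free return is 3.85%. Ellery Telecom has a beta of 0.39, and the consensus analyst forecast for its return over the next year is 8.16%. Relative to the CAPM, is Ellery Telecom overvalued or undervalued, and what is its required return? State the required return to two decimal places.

MRP = 7.34% − 3.85% = 3.49%
Required return = R_f + β·MRP = 3.85% + 0.39 × 3.49% = 5.21%
Forecast 8.16% > required 5.21% → the stock plots above the SML → undervalued.

Undervalued; required return 5.21%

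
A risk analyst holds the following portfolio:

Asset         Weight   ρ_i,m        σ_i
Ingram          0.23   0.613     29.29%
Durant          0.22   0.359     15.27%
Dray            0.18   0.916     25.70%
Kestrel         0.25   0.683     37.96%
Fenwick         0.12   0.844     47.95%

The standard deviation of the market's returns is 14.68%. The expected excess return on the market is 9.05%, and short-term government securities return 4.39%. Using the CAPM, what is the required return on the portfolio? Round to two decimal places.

17.28%

β_Ingram = 0.613 × 29.29% / 14.68% = 1.2231
β_Durant = 0.359 × 15.27% / 14.68% = 0.3734
β_Dray = 0.916 × 25.70% / 14.68% = 1.6036
β_Kestrel = 0.683 × 37.96% / 14.68% = 1.7661
β_Fenwick = 0.844 × 47.95% / 14.68% = 2.7568
β_P = Σ w_i β_i = 0.23×1.2231 + 0.22×0.3734 + 0.18×1.6036 + 0.25×1.7661 + 0.12×2.7568 = 1.4245
E(R_P) = R_f + β_P × MRP = 4.39% + 1.4245 × 9.05% = 17.28%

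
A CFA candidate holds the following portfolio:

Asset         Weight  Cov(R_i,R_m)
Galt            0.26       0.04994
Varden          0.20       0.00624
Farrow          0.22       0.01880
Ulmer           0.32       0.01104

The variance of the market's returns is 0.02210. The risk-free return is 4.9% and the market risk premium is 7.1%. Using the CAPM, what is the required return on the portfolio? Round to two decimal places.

11.94%

β_Galt = 0.04994 / 0.02210 = 2.2597
β_Varden = 0.00624 / 0.02210 = 0.2824
β_Farrow = 0.01880 / 0.02210 = 0.8507
β_Ulmer = 0.01104 / 0.02210 = 0.4995
β_P = Σ w_i β_i = 0.26×2.2597 + 0.20×0.2824 + 0.22×0.8507 + 0.32×0.4995 = 0.9910
E(R_P) = R_f + β_P × MRP = 4.9% + 0.9910 × 7.1% = 11.94%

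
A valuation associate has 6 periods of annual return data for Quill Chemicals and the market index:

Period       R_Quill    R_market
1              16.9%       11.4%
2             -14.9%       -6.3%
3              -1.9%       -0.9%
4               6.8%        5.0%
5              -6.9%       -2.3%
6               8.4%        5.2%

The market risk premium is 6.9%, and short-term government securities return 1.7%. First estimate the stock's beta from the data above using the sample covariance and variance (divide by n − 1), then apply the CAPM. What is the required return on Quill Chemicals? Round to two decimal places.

Mean R_i = (16.9 − 14.9 − 1.9 + 6.8 − 6.9 + 8.4) / 6 = 1.4000%
Mean R_m = (11.4 − 6.3 − 0.9 + 5.0 − 2.3 + 5.2) / 6 = 2.0167%
Σ(R_i − R̄_i)(R_m − R̄_m) = 364.8500  ⇒  Cov = 364.8500 / 5 = 72.9700
Σ(R_m − R̄_m)² = 203.3883  ⇒  Var(R_m) = 203.3883 / 5 = 40.6777
β = Cov / Var(R_m) = 72.9700 / 40.6777 = 1.7939
E(R) = R_f + β × MRP = 1.7% + 1.7939 × 6.9% = 14.08%

14.08%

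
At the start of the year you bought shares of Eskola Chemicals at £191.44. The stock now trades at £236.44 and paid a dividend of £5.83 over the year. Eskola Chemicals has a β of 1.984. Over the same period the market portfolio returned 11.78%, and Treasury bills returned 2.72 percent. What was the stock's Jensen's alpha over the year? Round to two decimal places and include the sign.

Realised HPR = (P1 + D1 − P0) / P0 = (236.44 + 5.83 − 191.44) / 191.44 = 50.83 / 191.44 = 26.5514%
MRP = 11.78% − 2.72% = 9.06%
CAPM required = R_f + β·MRP = 2.72% + 1.984 × 9.06% = 20.69504%
α = realised − required = 26.5514% − 20.69504% = +5.86%

+5.86%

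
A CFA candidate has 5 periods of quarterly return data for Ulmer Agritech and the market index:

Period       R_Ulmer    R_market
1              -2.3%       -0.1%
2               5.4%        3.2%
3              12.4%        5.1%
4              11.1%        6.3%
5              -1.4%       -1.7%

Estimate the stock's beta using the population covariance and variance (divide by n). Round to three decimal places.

Mean R_i = (-2.3 + 5.4 + 12.4 + 11.1 − 1.4) / 5 = 5.0400%
Mean R_m = (-0.1 + 3.2 + 5.1 + 6.3 − 1.7) / 5 = 2.5600%
Σ(R_i − R̄_i)(R_m − R̄_m) = 88.5480  ⇒  Cov = 88.5480 / 5 = 17.7096
Σ(R_m − R̄_m)² = 46.0720  ⇒  Var(R_m) = 46.0720 / 5 = 9.2144
β = Cov / Var(R_m) = 17.7096 / 9.2144 = 1.9219

1.922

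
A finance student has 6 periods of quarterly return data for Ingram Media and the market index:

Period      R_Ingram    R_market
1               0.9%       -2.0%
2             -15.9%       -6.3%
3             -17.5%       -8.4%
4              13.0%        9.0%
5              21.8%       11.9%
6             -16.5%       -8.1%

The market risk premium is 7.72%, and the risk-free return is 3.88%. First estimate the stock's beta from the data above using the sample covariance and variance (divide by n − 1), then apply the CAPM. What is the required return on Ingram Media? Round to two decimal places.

18.28%

Mean R_i = (0.9 − 15.9 − 17.5 + 13.0 + 21.8 − 16.5) / 6 = -2.3667%
Mean R_m = (-2.0 − 6.3 − 8.4 + 9.0 + 11.9 − 8.1) / 6 = -0.6500%
Σ(R_i − R̄_i)(R_m − R̄_m) = 746.2100  ⇒  Cov = 746.2100 / 5 = 149.2420
Σ(R_m − R̄_m)² = 399.9350  ⇒  Var(R_m) = 399.9350 / 5 = 79.9870
β = Cov / Var(R_m) = 149.2420 / 79.9870 = 1.8658
E(R) = R_f + β × MRP = 3.88% + 1.8658 × 7.72% = 18.28%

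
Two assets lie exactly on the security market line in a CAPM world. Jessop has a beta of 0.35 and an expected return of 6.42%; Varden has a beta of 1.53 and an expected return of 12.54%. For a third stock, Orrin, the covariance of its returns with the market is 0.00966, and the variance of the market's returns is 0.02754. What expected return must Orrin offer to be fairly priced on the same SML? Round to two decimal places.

6.42%

MRP = (12.54% − 6.42%) / (1.53 − 0.35) = 5.1864%
R_f = 6.42% − 0.35 × 5.1864% = 4.6048%
β_Orrin = Cov / Var(R_m) = 0.00966 / 0.02754 = 0.3508
E(R_Orrin) = R_f + β × MRP = 4.6048% + 0.3508 × 5.1864% = 6.42%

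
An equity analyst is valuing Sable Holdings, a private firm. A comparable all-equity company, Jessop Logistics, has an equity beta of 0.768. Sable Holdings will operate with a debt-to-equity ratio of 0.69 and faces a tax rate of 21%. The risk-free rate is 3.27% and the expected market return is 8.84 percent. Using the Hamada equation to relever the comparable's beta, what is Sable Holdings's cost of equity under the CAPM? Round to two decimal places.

β_L = β_U × [1 + (1 − t)(D/E)] = 0.768 × [1 + (1 − 0.21) × 0.69]
    = 0.768 × [1 + 0.79 × 0.69] = 0.768 × 1.5451 = 1.1866
MRP = 8.84% − 3.27% = 5.57%
E(R) = R_f + β_L × MRP = 3.27% + 1.1866 × 5.57% = 9.88%

9.88%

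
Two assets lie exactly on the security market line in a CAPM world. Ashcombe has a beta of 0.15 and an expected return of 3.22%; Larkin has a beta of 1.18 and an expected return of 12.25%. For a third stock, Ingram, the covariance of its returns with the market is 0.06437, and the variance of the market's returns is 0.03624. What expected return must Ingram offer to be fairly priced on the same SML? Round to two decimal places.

MRP = (12.25% − 3.22%) / (1.18 − 0.15) = 8.7670%
R_f = 3.22% − 0.15 × 8.7670% = 1.9050%
β_Ingram = Cov / Var(R_m) = 0.06437 / 0.03624 = 1.7762
E(R_Ingram) = R_f + β × MRP = 1.9050% + 1.7762 × 8.7670% = 17.48%

17.48%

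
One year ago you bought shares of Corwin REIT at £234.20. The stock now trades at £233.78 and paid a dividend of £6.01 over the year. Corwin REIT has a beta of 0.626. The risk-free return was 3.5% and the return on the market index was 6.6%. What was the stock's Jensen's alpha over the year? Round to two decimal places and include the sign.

Realised HPR = (P1 + D1 − P0) / P0 = (233.78 + 6.01 − 234.20) / 234.20 = 5.59 / 234.20 = 2.3868%
MRP = 6.6% − 3.5% = 3.10%
CAPM required = R_f + β·MRP = 3.5% + 0.626 × 3.1% = 5.4406%
α = realised − required = 2.3868% − 5.4406% = -3.05%

-3.05%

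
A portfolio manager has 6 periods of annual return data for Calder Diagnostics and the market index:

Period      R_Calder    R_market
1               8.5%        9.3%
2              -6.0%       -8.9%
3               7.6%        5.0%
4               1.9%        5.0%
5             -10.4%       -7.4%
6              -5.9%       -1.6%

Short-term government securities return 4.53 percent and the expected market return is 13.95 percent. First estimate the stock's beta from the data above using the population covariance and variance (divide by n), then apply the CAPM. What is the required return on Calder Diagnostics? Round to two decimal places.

Mean R_i = (8.5 − 6.0 + 7.6 + 1.9 − 10.4 − 5.9) / 6 = -0.7167%
Mean R_m = (9.3 − 8.9 + 5.0 + 5.0 − 7.4 − 1.6) / 6 = 0.2333%
Σ(R_i − R̄_i)(R_m − R̄_m) = 267.3533  ⇒  Cov = 267.3533 / 6 = 44.5589
Σ(R_m − R̄_m)² = 272.6933  ⇒  Var(R_m) = 272.6933 / 6 = 45.4489
β = Cov / Var(R_m) = 44.5589 / 45.4489 = 0.9804
MRP = 13.95% − 4.53% = 9.42%
E(R) = R_f + β × MRP = 4.53% + 0.9804 × 9.42% = 13.77%

13.77%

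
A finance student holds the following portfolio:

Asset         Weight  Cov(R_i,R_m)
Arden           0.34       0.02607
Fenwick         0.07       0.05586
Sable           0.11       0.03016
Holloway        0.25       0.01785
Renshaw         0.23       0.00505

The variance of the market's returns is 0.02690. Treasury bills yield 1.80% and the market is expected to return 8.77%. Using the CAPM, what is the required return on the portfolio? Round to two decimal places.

7.43%

β_Arden = 0.02607 / 0.02690 = 0.9691
β_Fenwick = 0.05586 / 0.02690 = 2.0766
β_Sable = 0.03016 / 0.02690 = 1.1212
β_Holloway = 0.01785 / 0.02690 = 0.6636
β_Renshaw = 0.00505 / 0.02690 = 0.1877
β_P = Σ w_i β_i = 0.34×0.9691 + 0.07×2.0766 + 0.11×1.1212 + 0.25×0.6636 + 0.23×0.1877 = 0.8073
MRP = 8.77% − 1.80% = 6.97%
E(R_P) = R_f + β_P × MRP = 1.80% + 0.8073 × 6.97% = 7.43%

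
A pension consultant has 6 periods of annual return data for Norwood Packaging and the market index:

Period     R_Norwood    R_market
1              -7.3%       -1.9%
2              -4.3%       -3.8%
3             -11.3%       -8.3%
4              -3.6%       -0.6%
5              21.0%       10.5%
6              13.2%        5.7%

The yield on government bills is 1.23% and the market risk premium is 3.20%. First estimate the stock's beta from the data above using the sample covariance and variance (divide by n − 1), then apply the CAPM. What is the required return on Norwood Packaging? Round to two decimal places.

Mean R_i = (-7.3 − 4.3 − 11.3 − 3.6 + 21.0 + 13.2) / 6 = 1.2833%
Mean R_m = (-1.9 − 3.8 − 8.3 − 0.6 + 10.5 + 5.7) / 6 = 0.2667%
Σ(R_i − R̄_i)(R_m − R̄_m) = 419.8467  ⇒  Cov = 419.8467 / 5 = 83.9693
Σ(R_m − R̄_m)² = 229.6133  ⇒  Var(R_m) = 229.6133 / 5 = 45.9227
β = Cov / Var(R_m) = 83.9693 / 45.9227 = 1.8285
E(R) = R_f + β × MRP = 1.23% + 1.8285 × 3.20% = 7.08%

7.08%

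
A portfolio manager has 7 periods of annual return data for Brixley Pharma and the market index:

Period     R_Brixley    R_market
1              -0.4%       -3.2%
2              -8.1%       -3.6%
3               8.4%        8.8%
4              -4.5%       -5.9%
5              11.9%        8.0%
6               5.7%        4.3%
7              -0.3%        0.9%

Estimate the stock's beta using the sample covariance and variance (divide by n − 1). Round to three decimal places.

Mean R_i = (-0.4 − 8.1 + 8.4 − 4.5 + 11.9 + 5.7 − 0.3) / 7 = 1.8143%
Mean R_m = (-3.2 − 3.6 + 8.8 − 5.9 + 8.0 + 4.3 + 0.9) / 7 = 1.3286%
Σ(R_i − R̄_i)(R_m − R̄_m) = 233.4771  ⇒  Cov = 233.4771 / 6 = 38.9129
Σ(R_m − R̄_m)² = 206.3943  ⇒  Var(R_m) = 206.3943 / 6 = 34.3991
β = Cov / Var(R_m) = 38.9129 / 34.3991 = 1.1312

1.131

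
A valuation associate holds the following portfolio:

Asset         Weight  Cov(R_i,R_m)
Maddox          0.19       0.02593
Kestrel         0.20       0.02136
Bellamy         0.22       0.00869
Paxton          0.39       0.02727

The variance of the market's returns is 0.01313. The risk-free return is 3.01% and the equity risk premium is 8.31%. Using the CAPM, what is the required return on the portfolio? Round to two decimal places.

β_Maddox = 0.02593 / 0.01313 = 1.9749
β_Kestrel = 0.02136 / 0.01313 = 1.6268
β_Bellamy = 0.00869 / 0.01313 = 0.6618
β_Paxton = 0.02727 / 0.01313 = 2.0769
β_P = Σ w_i β_i = 0.19×1.9749 + 0.20×1.6268 + 0.22×0.6618 + 0.39×2.0769 = 1.6562
E(R_P) = R_f + β_P × MRP = 3.01% + 1.6562 × 8.31% = 16.77%

16.77%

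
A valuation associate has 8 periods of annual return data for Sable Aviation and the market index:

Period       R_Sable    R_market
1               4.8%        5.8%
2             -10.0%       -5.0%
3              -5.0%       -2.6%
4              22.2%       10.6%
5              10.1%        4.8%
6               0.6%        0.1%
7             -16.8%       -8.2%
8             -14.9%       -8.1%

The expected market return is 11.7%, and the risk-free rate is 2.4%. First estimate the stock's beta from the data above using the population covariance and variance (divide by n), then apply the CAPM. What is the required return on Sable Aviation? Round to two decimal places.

20.01%

Mean R_i = (4.8 − 10.0 − 5.0 + 22.2 + 10.1 + 0.6 − 16.8 − 14.9) / 8 = -1.1250%
Mean R_m = (5.8 − 5.0 − 2.6 + 10.6 + 4.8 + 0.1 − 8.2 − 8.1) / 8 = -0.3250%
Σ(R_i − R̄_i)(R_m − R̄_m) = 630.2250  ⇒  Cov = 630.2250 / 8 = 78.7781
Σ(R_m − R̄_m)² = 332.8150  ⇒  Var(R_m) = 332.8150 / 8 = 41.6019
β = Cov / Var(R_m) = 78.7781 / 41.6019 = 1.8936
MRP = 11.7% − 2.4% = 9.30%
E(R) = R_f + β × MRP = 2.4% + 1.8936 × 9.3% = 20.01%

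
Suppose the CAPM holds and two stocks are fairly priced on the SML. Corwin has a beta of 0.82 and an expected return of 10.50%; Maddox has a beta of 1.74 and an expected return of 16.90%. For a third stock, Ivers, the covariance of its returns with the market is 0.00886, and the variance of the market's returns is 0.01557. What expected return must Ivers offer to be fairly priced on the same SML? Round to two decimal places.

MRP = (16.90% − 10.50%) / (1.74 − 0.82) = 6.9565%
R_f = 10.50% − 0.82 × 6.9565% = 4.7957%
β_Ivers = Cov / Var(R_m) = 0.00886 / 0.01557 = 0.5690
E(R_Ivers) = R_f + β × MRP = 4.7957% + 0.5690 × 6.9565% = 8.75%

8.75%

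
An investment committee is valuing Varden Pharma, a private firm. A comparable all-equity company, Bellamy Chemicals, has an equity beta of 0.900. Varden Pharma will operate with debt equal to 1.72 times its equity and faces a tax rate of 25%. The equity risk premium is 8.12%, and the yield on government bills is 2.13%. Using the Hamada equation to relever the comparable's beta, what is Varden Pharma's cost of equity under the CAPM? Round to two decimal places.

β_L = β_U × [1 + (1 − t)(D/E)] = 0.900 × [1 + (1 − 0.25) × 1.72]
    = 0.900 × [1 + 0.75 × 1.72] = 0.900 × 2.2900 = 2.0610
E(R) = R_f + β_L × MRP = 2.13% + 2.0610 × 8.12% = 18.87%

18.87%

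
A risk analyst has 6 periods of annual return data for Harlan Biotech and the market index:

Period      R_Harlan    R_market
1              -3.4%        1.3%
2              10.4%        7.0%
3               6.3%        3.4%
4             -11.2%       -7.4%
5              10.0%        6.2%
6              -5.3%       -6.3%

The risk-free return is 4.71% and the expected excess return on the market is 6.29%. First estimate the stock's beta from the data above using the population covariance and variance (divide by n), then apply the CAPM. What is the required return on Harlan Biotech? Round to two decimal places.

13.33%

Mean R_i = (-3.4 + 10.4 + 6.3 − 11.2 + 10.0 − 5.3) / 6 = 1.1333%
Mean R_m = (1.3 + 7.0 + 3.4 − 7.4 + 6.2 − 6.3) / 6 = 0.7000%
Σ(R_i − R̄_i)(R_m − R̄_m) = 263.3100  ⇒  Cov = 263.3100 / 6 = 43.8850
Σ(R_m − R̄_m)² = 192.2000  ⇒  Var(R_m) = 192.2000 / 6 = 32.0333
β = Cov / Var(R_m) = 43.8850 / 32.0333 = 1.3700
E(R) = R_f + β × MRP = 4.71% + 1.3700 × 6.29% = 13.33%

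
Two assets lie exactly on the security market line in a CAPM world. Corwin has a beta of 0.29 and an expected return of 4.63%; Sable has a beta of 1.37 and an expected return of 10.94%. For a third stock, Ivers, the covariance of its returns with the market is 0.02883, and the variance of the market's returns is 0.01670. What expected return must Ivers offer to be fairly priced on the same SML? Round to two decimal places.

13.02%

MRP = (10.94% − 4.63%) / (1.37 − 0.29) = 5.8426%
R_f = 4.63% − 0.29 × 5.8426% = 2.9356%
β_Ivers = Cov / Var(R_m) = 0.02883 / 0.01670 = 1.7263
E(R_Ivers) = R_f + β × MRP = 2.9356% + 1.7263 × 5.8426% = 13.02%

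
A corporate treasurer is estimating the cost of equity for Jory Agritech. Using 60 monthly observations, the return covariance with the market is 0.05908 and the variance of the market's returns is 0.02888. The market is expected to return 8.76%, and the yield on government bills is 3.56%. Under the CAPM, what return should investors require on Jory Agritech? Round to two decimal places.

14.20%

β = Cov(R_i, R_m) / Var(R_m) = 0.05908 / 0.02888 = 2.0457
MRP = 8.76% − 3.56% = 5.20%
E(R) = R_f + β × MRP = 3.56% + 2.0457 × 5.20% = 14.20%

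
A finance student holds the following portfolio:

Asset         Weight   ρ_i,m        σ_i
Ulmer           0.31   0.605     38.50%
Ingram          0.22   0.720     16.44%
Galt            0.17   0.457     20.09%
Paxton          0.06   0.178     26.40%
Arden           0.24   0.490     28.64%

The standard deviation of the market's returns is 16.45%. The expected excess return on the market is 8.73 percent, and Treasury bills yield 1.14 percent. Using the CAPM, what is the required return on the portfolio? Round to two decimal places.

β_Ulmer = 0.605 × 38.50% / 16.45% = 1.4160
β_Ingram = 0.720 × 16.44% / 16.45% = 0.7196
β_Galt = 0.457 × 20.09% / 16.45% = 0.5581
β_Paxton = 0.178 × 26.40% / 16.45% = 0.2857
β_Arden = 0.490 × 28.64% / 16.45% = 0.8531
β_P = Σ w_i β_i = 0.31×1.4160 + 0.22×0.7196 + 0.17×0.5581 + 0.06×0.2857 + 0.24×0.8531 = 0.9140
E(R_P) = R_f + β_P × MRP = 1.14% + 0.9140 × 8.73% = 9.12%

9.12%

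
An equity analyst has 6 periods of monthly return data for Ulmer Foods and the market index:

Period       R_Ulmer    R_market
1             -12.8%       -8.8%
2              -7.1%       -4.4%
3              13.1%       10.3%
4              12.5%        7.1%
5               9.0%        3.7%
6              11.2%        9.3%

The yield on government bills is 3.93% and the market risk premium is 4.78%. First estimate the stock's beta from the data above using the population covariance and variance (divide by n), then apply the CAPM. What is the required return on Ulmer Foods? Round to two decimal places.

10.70%

Mean R_i = (-12.8 − 7.1 + 13.1 + 12.5 + 9.0 + 11.2) / 6 = 4.3167%
Mean R_m = (-8.8 − 4.4 + 10.3 + 7.1 + 3.7 + 9.3) / 6 = 2.8667%
Σ(R_i − R̄_i)(R_m − R̄_m) = 430.7733  ⇒  Cov = 430.7733 / 6 = 71.7956
Σ(R_m − R̄_m)² = 304.1733  ⇒  Var(R_m) = 304.1733 / 6 = 50.6956
β = Cov / Var(R_m) = 71.7956 / 50.6956 = 1.4162
E(R) = R_f + β × MRP = 3.93% + 1.4162 × 4.78% = 10.70%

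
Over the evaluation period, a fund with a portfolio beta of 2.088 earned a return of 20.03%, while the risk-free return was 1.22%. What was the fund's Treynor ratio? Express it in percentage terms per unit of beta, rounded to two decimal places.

Treynor = (R_P − R_f) / β_P = (20.03% − 1.22%) / 2.0880 = 18.81% / 2.0880 = 9.01%

9.01%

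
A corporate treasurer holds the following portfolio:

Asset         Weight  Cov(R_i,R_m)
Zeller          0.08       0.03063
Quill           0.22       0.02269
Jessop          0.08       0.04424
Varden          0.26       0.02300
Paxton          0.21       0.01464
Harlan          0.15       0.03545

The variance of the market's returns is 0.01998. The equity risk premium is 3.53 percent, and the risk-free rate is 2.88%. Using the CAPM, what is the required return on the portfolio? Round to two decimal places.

β_Zeller = 0.03063 / 0.01998 = 1.5330
β_Quill = 0.02269 / 0.01998 = 1.1356
β_Jessop = 0.04424 / 0.01998 = 2.2142
β_Varden = 0.02300 / 0.01998 = 1.1512
β_Paxton = 0.01464 / 0.01998 = 0.7327
β_Harlan = 0.03545 / 0.01998 = 1.7743
β_P = Σ w_i β_i = 0.08×1.5330 + 0.22×1.1356 + 0.08×2.2142 + 0.26×1.1512 + 0.21×0.7327 + 0.15×1.7743 = 1.2689
E(R_P) = R_f + β_P × MRP = 2.88% + 1.2689 × 3.53% = 7.36%

7.36%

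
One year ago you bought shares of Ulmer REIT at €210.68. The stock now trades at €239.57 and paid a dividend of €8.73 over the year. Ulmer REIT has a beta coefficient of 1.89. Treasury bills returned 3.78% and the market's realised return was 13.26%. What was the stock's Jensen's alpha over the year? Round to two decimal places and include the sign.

Realised HPR = (P1 + D1 − P0) / P0 = (239.57 + 8.73 − 210.68) / 210.68 = 37.62 / 210.68 = 17.8565%
MRP = 13.26% − 3.78% = 9.48%
CAPM required = R_f + β·MRP = 3.78% + 1.89 × 9.48% = 21.6972%
α = realised − required = 17.8565% − 21.6972% = -3.84%

-3.84%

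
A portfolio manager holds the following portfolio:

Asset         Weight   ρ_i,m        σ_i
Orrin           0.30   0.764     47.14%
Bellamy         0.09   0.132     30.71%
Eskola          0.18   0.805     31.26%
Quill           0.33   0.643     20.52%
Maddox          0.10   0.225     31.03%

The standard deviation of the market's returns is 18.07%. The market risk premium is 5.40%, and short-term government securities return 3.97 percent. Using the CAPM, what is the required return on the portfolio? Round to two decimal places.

β_Orrin = 0.764 × 47.14% / 18.07% = 1.9931
β_Bellamy = 0.132 × 30.71% / 18.07% = 0.2243
β_Eskola = 0.805 × 31.26% / 18.07% = 1.3926
β_Quill = 0.643 × 20.52% / 18.07% = 0.7302
β_Maddox = 0.225 × 31.03% / 18.07% = 0.3864
β_P = Σ w_i β_i = 0.30×1.9931 + 0.09×0.2243 + 0.18×1.3926 + 0.33×0.7302 + 0.10×0.3864 = 1.1484
E(R_P) = R_f + β_P × MRP = 3.97% + 1.1484 × 5.40% = 10.17%

10.17%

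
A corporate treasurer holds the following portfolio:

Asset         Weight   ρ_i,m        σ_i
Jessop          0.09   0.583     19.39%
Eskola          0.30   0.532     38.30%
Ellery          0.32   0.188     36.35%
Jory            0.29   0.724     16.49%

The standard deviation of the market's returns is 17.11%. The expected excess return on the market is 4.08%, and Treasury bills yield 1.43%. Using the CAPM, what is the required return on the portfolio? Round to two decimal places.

β_Jessop = 0.583 × 19.39% / 17.11% = 0.6607
β_Eskola = 0.532 × 38.30% / 17.11% = 1.1909
β_Ellery = 0.188 × 36.35% / 17.11% = 0.3994
β_Jory = 0.724 × 16.49% / 17.11% = 0.6978
β_P = Σ w_i β_i = 0.09×0.6607 + 0.30×1.1909 + 0.32×0.3994 + 0.29×0.6978 = 0.7469
E(R_P) = R_f + β_P × MRP = 1.43% + 0.7469 × 4.08% = 4.48%

4.48%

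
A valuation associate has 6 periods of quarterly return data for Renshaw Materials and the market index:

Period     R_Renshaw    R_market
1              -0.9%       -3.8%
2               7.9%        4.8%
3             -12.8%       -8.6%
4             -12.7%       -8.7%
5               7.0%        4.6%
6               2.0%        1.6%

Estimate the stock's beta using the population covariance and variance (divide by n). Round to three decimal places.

1.451

Mean R_i = (-0.9 + 7.9 − 12.8 − 12.7 + 7.0 + 2.0) / 6 = -1.5833%
Mean R_m = (-3.8 + 4.8 − 8.6 − 8.7 + 4.6 + 1.6) / 6 = -1.6833%
Σ(R_i − R̄_i)(R_m − R̄_m) = 281.3183  ⇒  Cov = 281.3183 / 6 = 46.8864
Σ(R_m − R̄_m)² = 193.8483  ⇒  Var(R_m) = 193.8483 / 6 = 32.3081
β = Cov / Var(R_m) = 46.8864 / 32.3081 = 1.4512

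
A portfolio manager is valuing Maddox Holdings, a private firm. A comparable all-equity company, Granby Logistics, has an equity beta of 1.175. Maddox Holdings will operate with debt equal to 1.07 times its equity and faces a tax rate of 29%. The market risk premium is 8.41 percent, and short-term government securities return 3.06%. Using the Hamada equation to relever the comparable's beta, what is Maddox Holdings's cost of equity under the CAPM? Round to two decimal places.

β_L = β_U × [1 + (1 − t)(D/E)] = 1.175 × [1 + (1 − 0.29) × 1.07]
    = 1.175 × [1 + 0.71 × 1.07] = 1.175 × 1.7597 = 2.0676
E(R) = R_f + β_L × MRP = 3.06% + 2.0676 × 8.41% = 20.45%

20.45%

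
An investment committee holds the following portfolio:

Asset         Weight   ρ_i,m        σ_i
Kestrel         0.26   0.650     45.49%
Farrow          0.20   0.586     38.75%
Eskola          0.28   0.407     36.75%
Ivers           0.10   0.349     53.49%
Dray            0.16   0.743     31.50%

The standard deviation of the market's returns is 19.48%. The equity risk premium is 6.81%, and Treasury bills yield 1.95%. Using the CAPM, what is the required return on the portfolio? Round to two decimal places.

9.65%

β_Kestrel = 0.650 × 45.49% / 19.48% = 1.5179
β_Farrow = 0.586 × 38.75% / 19.48% = 1.1657
β_Eskola = 0.407 × 36.75% / 19.48% = 0.7678
β_Ivers = 0.349 × 53.49% / 19.48% = 0.9583
β_Dray = 0.743 × 31.50% / 19.48% = 1.2015
β_P = Σ w_i β_i = 0.26×1.5179 + 0.20×1.1657 + 0.28×0.7678 + 0.10×0.9583 + 0.16×1.2015 = 1.1308
E(R_P) = R_f + β_P × MRP = 1.95% + 1.1308 × 6.81% = 9.65%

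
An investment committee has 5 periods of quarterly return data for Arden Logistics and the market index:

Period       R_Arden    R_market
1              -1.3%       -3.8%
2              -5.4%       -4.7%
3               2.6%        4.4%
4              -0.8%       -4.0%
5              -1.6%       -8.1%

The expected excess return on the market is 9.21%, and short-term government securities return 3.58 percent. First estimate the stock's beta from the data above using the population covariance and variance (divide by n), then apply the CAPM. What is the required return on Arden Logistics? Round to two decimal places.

7.57%

Mean R_i = (-1.3 − 5.4 + 2.6 − 0.8 − 1.6) / 5 = -1.3000%
Mean R_m = (-3.8 − 4.7 + 4.4 − 4.0 − 8.1) / 5 = -3.2400%
Σ(R_i − R̄_i)(R_m − R̄_m) = 36.8600  ⇒  Cov = 36.8600 / 5 = 7.3720
Σ(R_m − R̄_m)² = 85.0120  ⇒  Var(R_m) = 85.0120 / 5 = 17.0024
β = Cov / Var(R_m) = 7.3720 / 17.0024 = 0.4336
E(R) = R_f + β × MRP = 3.58% + 0.4336 × 9.21% = 7.57%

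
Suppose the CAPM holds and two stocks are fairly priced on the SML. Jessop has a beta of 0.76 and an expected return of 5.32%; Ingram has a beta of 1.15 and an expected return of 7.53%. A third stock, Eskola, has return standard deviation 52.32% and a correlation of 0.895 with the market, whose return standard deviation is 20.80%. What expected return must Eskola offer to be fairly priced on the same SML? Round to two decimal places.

MRP = (7.53% − 5.32%) / (1.15 − 0.76) = 5.6667%
R_f = 5.32% − 0.76 × 5.6667% = 1.0133%
β_Eskola = ρ·σ_i/σ_m = 0.895 × 52.32 / 20.80 = 2.2513
E(R_Eskola) = R_f + β × MRP = 1.0133% + 2.2513 × 5.6667% = 13.77%

13.77%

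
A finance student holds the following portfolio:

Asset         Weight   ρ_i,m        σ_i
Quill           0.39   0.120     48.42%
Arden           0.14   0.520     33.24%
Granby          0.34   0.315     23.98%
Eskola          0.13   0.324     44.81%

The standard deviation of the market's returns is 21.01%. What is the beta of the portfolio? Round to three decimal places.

0.435

β_Quill = 0.120 × 48.42% / 21.01% = 0.2766
β_Arden = 0.520 × 33.24% / 21.01% = 0.8227
β_Granby = 0.315 × 23.98% / 21.01% = 0.3595
β_Eskola = 0.324 × 44.81% / 21.01% = 0.6910
β_P = Σ w_i β_i = 0.39×0.2766 + 0.14×0.8227 + 0.34×0.3595 + 0.13×0.6910 = 0.4351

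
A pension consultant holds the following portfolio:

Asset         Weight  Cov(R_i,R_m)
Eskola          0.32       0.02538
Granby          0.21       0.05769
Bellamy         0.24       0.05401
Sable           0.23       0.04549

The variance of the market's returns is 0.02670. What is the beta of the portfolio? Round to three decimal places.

1.635

β_Eskola = 0.02538 / 0.02670 = 0.9506
β_Granby = 0.05769 / 0.02670 = 2.1607
β_Bellamy = 0.05401 / 0.02670 = 2.0228
β_Sable = 0.04549 / 0.02670 = 1.7037
β_P = Σ w_i β_i = 0.32×0.9506 + 0.21×2.1607 + 0.24×2.0228 + 0.23×1.7037 = 1.6353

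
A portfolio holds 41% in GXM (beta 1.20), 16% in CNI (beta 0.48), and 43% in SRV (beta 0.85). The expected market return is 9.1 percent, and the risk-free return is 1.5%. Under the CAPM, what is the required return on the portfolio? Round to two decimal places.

β_P = Σ w_i β_i = 0.41×1.20 + 0.16×0.48 + 0.43×0.85 = 0.9343
MRP = 9.1% − 1.5% = 7.60%
E(R_P) = R_f + β_P × MRP = 1.5% + 0.9343 × 7.6% = 8.60%

8.60%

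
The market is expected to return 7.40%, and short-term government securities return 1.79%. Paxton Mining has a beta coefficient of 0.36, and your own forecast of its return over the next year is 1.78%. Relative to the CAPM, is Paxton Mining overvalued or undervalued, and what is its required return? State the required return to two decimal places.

MRP = 7.40% − 1.79% = 5.61%
Required return = R_f + β·MRP = 1.79% + 0.36 × 5.61% = 3.81%
Forecast 1.78% < required 3.81% → the stock plots below the SML → overvalued.

Overvalued; required return 3.81%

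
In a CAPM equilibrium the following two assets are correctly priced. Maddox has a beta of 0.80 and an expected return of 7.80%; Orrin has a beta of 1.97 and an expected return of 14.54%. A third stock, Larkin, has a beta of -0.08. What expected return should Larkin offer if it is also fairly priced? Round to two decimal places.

2.73%

MRP (SML slope) = (14.54% − 7.80%) / (1.97 − 0.80) = 6.74% / 1.17 = 5.7607%
R_f (intercept) = 7.80% − 0.80 × 5.7607% = 3.1914%
E(R_Larkin) = R_f + β × MRP = 3.1914% + -0.08 × 5.7607% = 2.73%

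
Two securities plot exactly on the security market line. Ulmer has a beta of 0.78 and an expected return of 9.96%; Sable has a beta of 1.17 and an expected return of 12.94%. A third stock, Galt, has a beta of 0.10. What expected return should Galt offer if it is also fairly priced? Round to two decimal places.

MRP (SML slope) = (12.94% − 9.96%) / (1.17 − 0.78) = 2.98% / 0.39 = 7.6410%
R_f (intercept) = 9.96% − 0.78 × 7.6410% = 4.0000%
E(R_Galt) = R_f + β × MRP = 4.0000% + 0.10 × 7.6410% = 4.76%

4.76%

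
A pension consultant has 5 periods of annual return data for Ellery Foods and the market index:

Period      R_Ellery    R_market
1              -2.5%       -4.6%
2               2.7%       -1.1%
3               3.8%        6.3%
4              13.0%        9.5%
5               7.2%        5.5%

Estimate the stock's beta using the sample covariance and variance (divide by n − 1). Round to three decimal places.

0.897

Mean R_i = (-2.5 + 2.7 + 3.8 + 13.0 + 7.2) / 5 = 4.8400%
Mean R_m = (-4.6 − 1.1 + 6.3 + 9.5 + 5.5) / 5 = 3.1200%
Σ(R_i − R̄_i)(R_m − R̄_m) = 120.0660  ⇒  Cov = 120.0660 / 4 = 30.0165
Σ(R_m − R̄_m)² = 133.8880  ⇒  Var(R_m) = 133.8880 / 4 = 33.4720
β = Cov / Var(R_m) = 30.0165 / 33.4720 = 0.8968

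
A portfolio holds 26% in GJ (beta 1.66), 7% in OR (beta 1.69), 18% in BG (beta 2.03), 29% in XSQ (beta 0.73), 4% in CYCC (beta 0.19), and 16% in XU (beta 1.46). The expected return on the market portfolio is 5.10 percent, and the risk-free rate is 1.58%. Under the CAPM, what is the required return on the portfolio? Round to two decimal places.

β_P = Σ w_i β_i = 0.26×1.66 + 0.07×1.69 + 0.18×2.03 + 0.29×0.73 + 0.04×0.19 + 0.16×1.46 = 1.3682
MRP = 5.10% − 1.58% = 3.52%
E(R_P) = R_f + β_P × MRP = 1.58% + 1.3682 × 3.52% = 6.40%

6.40%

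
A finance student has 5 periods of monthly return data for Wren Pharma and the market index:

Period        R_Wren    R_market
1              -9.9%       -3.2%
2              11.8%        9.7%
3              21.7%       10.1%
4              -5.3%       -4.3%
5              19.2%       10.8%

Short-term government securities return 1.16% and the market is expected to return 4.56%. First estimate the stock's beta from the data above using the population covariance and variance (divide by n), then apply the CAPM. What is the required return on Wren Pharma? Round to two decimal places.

7.28%

Mean R_i = (-9.9 + 11.8 + 21.7 − 5.3 + 19.2) / 5 = 7.5000%
Mean R_m = (-3.2 + 9.7 + 10.1 − 4.3 + 10.8) / 5 = 4.6200%
Σ(R_i − R̄_i)(R_m − R̄_m) = 422.2100  ⇒  Cov = 422.2100 / 5 = 84.4420
Σ(R_m − R̄_m)² = 234.7480  ⇒  Var(R_m) = 234.7480 / 5 = 46.9496
β = Cov / Var(R_m) = 84.4420 / 46.9496 = 1.7986
MRP = 4.56% − 1.16% = 3.40%
E(R) = R_f + β × MRP = 1.16% + 1.7986 × 3.40% = 7.28%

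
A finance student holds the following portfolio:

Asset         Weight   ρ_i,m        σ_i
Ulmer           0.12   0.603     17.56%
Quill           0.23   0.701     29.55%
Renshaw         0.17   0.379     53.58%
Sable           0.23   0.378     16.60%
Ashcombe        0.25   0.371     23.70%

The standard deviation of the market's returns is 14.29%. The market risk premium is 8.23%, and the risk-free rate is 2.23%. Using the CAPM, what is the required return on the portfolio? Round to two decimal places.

9.79%

β_Ulmer = 0.603 × 17.56% / 14.29% = 0.7410
β_Quill = 0.701 × 29.55% / 14.29% = 1.4496
β_Renshaw = 0.379 × 53.58% / 14.29% = 1.4211
β_Sable = 0.378 × 16.60% / 14.29% = 0.4391
β_Ashcombe = 0.371 × 23.70% / 14.29% = 0.6153
β_P = Σ w_i β_i = 0.12×0.7410 + 0.23×1.4496 + 0.17×1.4211 + 0.23×0.4391 + 0.25×0.6153 = 0.9187
E(R_P) = R_f + β_P × MRP = 2.23% + 0.9187 × 8.23% = 9.79%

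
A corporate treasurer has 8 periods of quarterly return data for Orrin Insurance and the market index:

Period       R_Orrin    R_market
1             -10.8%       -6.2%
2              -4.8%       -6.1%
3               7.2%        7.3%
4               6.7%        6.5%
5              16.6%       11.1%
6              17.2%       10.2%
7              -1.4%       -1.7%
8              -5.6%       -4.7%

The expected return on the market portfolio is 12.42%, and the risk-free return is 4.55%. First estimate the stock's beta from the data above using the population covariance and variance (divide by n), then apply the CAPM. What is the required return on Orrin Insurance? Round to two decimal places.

15.24%

Mean R_i = (-10.8 − 4.8 + 7.2 + 6.7 + 16.6 + 17.2 − 1.4 − 5.6) / 8 = 3.1375%
Mean R_m = (-6.2 − 6.1 + 7.3 + 6.5 + 11.1 + 10.2 − 1.7 − 4.7) / 8 = 2.0500%
Σ(R_i − R̄_i)(R_m − R̄_m) = 529.2950  ⇒  Cov = 529.2950 / 8 = 66.1619
Σ(R_m − R̄_m)² = 389.8000  ⇒  Var(R_m) = 389.8000 / 8 = 48.7250
β = Cov / Var(R_m) = 66.1619 / 48.7250 = 1.3579
MRP = 12.42% − 4.55% = 7.87%
E(R) = R_f + β × MRP = 4.55% + 1.3579 × 7.87% = 15.24%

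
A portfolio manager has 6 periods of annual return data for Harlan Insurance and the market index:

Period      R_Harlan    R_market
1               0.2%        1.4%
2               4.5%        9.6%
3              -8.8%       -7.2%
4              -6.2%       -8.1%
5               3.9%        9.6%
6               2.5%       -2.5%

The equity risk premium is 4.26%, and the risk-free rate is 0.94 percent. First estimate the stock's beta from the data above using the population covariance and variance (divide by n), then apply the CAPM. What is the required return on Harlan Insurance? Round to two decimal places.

3.56%

Mean R_i = (0.2 + 4.5 − 8.8 − 6.2 + 3.9 + 2.5) / 6 = -0.6500%
Mean R_m = (1.4 + 9.6 − 7.2 − 8.1 + 9.6 − 2.5) / 6 = 0.4667%
Σ(R_i − R̄_i)(R_m − R̄_m) = 190.0700  ⇒  Cov = 190.0700 / 6 = 31.6783
Σ(R_m − R̄_m)² = 308.6733  ⇒  Var(R_m) = 308.6733 / 6 = 51.4456
β = Cov / Var(R_m) = 31.6783 / 51.4456 = 0.6158
E(R) = R_f + β × MRP = 0.94% + 0.6158 × 4.26% = 3.56%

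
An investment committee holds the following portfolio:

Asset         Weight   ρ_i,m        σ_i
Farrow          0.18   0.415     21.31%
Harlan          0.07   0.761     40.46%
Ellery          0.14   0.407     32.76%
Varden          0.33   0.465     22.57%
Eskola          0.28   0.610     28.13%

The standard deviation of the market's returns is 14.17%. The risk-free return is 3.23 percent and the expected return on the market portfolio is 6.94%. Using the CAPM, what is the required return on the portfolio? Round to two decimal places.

6.86%

β_Farrow = 0.415 × 21.31% / 14.17% = 0.6241
β_Harlan = 0.761 × 40.46% / 14.17% = 2.1729
β_Ellery = 0.407 × 32.76% / 14.17% = 0.9410
β_Varden = 0.465 × 22.57% / 14.17% = 0.7407
β_Eskola = 0.610 × 28.13% / 14.17% = 1.2110
β_P = Σ w_i β_i = 0.18×0.6241 + 0.07×2.1729 + 0.14×0.9410 + 0.33×0.7407 + 0.28×1.2110 = 0.9797
MRP = 6.94% − 3.23% = 3.71%
E(R_P) = R_f + β_P × MRP = 3.23% + 0.9797 × 3.71% = 6.86%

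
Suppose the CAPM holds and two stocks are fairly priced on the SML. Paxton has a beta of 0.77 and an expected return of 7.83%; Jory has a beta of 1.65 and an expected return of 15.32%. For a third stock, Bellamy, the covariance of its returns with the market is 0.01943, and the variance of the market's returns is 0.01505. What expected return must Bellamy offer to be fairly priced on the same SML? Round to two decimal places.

12.26%

MRP = (15.32% − 7.83%) / (1.65 − 0.77) = 8.5114%
R_f = 7.83% − 0.77 × 8.5114% = 1.2762%
β_Bellamy = Cov / Var(R_m) = 0.01943 / 0.01505 = 1.2910
E(R_Bellamy) = R_f + β × MRP = 1.2762% + 1.2910 × 8.5114% = 12.26%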